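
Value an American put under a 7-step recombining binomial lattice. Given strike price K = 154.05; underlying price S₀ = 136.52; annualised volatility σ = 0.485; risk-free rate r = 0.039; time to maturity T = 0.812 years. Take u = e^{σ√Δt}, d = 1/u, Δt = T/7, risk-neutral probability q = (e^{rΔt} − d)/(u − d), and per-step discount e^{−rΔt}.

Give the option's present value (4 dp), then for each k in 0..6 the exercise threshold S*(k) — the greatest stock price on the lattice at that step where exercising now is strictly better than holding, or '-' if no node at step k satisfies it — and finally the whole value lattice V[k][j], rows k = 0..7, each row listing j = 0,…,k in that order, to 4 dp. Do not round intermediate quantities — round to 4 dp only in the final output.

price = 32.1957
boundary = - - - 83.1724 98.1112 83.1724 98.1112
tree:
32.1957
43.4777 19.9075
56.6503 29.1866 9.7377
70.8776 41.3080 15.9323 2.9144
83.5417 55.9388 25.3679 5.5496 0.0000
94.2775 70.8776 38.8409 10.5675 0.0000 0.0000
103.3786 83.5417 55.9388 20.1225 0.0000 0.0000 0.0000
111.0940 94.2775 70.8776 38.3170 0.0000 0.0000 0.0000 0.0000

params: Δt=0.11600 u=1.17961 d=0.84774 q=0.47246 e^(-rΔt)=0.99549
t_7 payoffs: 111.0940 94.2775 70.8776 38.3170 0.0000 0.0000 0.0000 0.0000
t_6: node(6,0) S=50.6714 payoff=103.3786 vs cont=102.6833 → 103.3786 [stop]  node(6,1) S=70.5083 payoff=83.5417 vs cont=82.8463 → 83.5417 [stop]  node(6,2) S=98.1112 payoff=55.9388 vs cont=55.2435 → 55.9388 [stop]  node(6,3) S=136.5200 payoff=17.5300 vs cont=20.1225 → 20.1225 [wait]  node(6,4) S=189.9653 payoff=0.0000 vs cont=0.0000 → 0.0000 [wait]  node(6,5) S=264.3334 payoff=0.0000 vs cont=0.0000 → 0.0000 [wait]  node(6,6) S=367.8155 payoff=0.0000 vs cont=0.0000 → 0.0000 [wait]  ⇒ S*(6)=98.1112
t_5: node(5,0) S=59.7725 payoff=94.2775 vs cont=93.5821 → 94.2775 [stop]  node(5,1) S=83.1724 payoff=70.8776 vs cont=70.1822 → 70.8776 [stop]  node(5,2) S=115.7330 payoff=38.3170 vs cont=38.8409 → 38.8409 [wait]  node(5,3) S=161.0405 payoff=0.0000 vs cont=10.5675 → 10.5675 [wait]  node(5,4) S=224.0852 payoff=0.0000 vs cont=0.0000 → 0.0000 [wait]  node(5,5) S=311.8107 payoff=0.0000 vs cont=0.0000 → 0.0000 [wait]  ⇒ S*(5)=83.1724
t_4: node(4,0) S=70.5083 payoff=83.5417 vs cont=82.8463 → 83.5417 [stop]  node(4,1) S=98.1112 payoff=55.9388 vs cont=55.4899 → 55.9388 [stop]  node(4,2) S=136.5200 payoff=17.5300 vs cont=25.3679 → 25.3679 [wait]  node(4,3) S=189.9653 payoff=0.0000 vs cont=5.5496 → 5.5496 [wait]  node(4,4) S=264.3334 payoff=0.0000 vs cont=0.0000 → 0.0000 [wait]  ⇒ S*(4)=98.1112
t_3: node(3,0) S=83.1724 payoff=70.8776 vs cont=70.1822 → 70.8776 [stop]  node(3,1) S=115.7330 payoff=38.3170 vs cont=41.3080 → 41.3080 [wait]  node(3,2) S=161.0405 payoff=0.0000 vs cont=15.9323 → 15.9323 [wait]  node(3,3) S=224.0852 payoff=0.0000 vs cont=2.9144 → 2.9144 [wait]  ⇒ S*(3)=83.1724
t_2: node(2,0) S=98.1112 payoff=55.9388 vs cont=56.6503 → 56.6503 [wait]  node(2,1) S=136.5200 payoff=17.5300 vs cont=29.1866 → 29.1866 [wait]  node(2,2) S=189.9653 payoff=0.0000 vs cont=9.7377 → 9.7377 [wait]  ⇒ S*(2)=-
t_1: node(1,0) S=115.7330 payoff=38.3170 vs cont=43.4777 → 43.4777 [wait]  node(1,1) S=161.0405 payoff=0.0000 vs cont=19.9075 → 19.9075 [wait]  ⇒ S*(1)=-
t_0: node(0,0) S=136.5200 payoff=17.5300 vs cont=32.1957 → 32.1957 [wait]  ⇒ S*(0)=-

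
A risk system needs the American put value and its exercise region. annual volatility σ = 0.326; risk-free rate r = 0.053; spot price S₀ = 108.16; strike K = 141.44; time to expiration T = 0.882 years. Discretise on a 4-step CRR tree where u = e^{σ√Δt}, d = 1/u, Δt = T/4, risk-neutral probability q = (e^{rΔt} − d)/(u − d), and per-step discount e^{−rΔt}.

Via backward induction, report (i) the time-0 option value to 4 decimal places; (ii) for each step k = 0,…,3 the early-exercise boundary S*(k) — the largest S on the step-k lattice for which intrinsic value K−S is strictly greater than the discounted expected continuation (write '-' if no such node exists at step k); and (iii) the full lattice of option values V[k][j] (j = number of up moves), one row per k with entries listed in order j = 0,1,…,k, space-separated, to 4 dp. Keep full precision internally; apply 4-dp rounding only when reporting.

price = 34.1440
boundary = - 92.8078 108.1600 92.8078
tree:
34.1440
48.6322 20.4613
61.8054 33.2800 8.1262
73.1087 48.6322 16.4450 0.0000
82.8076 61.8054 33.2800 0.0000 0.0000

params: Δt=0.22050 u=1.16542 d=0.85806 q=0.50005 e^(-rΔt)=0.98838
t_4 payoffs: 82.8076 61.8054 33.2800 0.0000 0.0000
t_3: node(3,0) S=68.3313 payoff=73.1087 vs cont=71.4654 → 73.1087 [stop]  node(3,1) S=92.8078 payoff=48.6322 vs cont=46.9889 → 48.6322 [stop]  node(3,2) S=126.0518 payoff=15.3882 vs cont=16.4450 → 16.4450 [wait]  node(3,3) S=171.2039 payoff=0.0000 vs cont=0.0000 → 0.0000 [wait]  ⇒ S*(3)=92.8078
t_2: node(2,0) S=79.6346 payoff=61.8054 vs cont=60.1620 → 61.8054 [stop]  node(2,1) S=108.1600 payoff=33.2800 vs cont=32.1590 → 33.2800 [stop]  node(2,2) S=146.9032 payoff=0.0000 vs cont=8.1262 → 8.1262 [wait]  ⇒ S*(2)=108.1600
t_1: node(1,0) S=92.8078 payoff=48.6322 vs cont=46.9889 → 48.6322 [stop]  node(1,1) S=126.0518 payoff=15.3882 vs cont=20.4613 → 20.4613 [wait]  ⇒ S*(1)=92.8078
t_0: node(0,0) S=108.1600 payoff=33.2800 vs cont=34.1440 → 34.1440 [wait]  ⇒ S*(0)=-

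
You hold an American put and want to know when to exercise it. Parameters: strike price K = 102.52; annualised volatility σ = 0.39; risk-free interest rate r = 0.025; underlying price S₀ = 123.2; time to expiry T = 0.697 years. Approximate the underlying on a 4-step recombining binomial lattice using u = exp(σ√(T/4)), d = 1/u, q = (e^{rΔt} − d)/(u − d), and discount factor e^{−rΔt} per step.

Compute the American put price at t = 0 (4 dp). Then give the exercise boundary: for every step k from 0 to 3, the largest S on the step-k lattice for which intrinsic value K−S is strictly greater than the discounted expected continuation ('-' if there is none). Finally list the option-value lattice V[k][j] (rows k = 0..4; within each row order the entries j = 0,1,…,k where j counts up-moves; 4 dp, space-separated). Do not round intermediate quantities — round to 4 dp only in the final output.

params: Δt=0.17425 u=1.17680 d=0.84976 q=0.47274 e^(-rΔt)=0.99565
t_4 payoffs: 38.2808 13.5578 0.0000 0.0000 0.0000
t_3: node(3,0) S=75.5967 payoff=26.9233 vs cont=26.4777 → 26.9233 [stop]  node(3,1) S=104.6907 payoff=0.0000 vs cont=7.1174 → 7.1174 [wait]  node(3,2) S=144.9817 payoff=0.0000 vs cont=0.0000 → 0.0000 [wait]  node(3,3) S=200.7791 payoff=0.0000 vs cont=0.0000 → 0.0000 [wait]  ⇒ S*(3)=75.5967
t_2: node(2,0) S=88.9622 payoff=13.5578 vs cont=17.4839 → 17.4839 [wait]  node(2,1) S=123.2000 payoff=0.0000 vs cont=3.7364 → 3.7364 [wait]  node(2,2) S=170.6145 payoff=0.0000 vs cont=0.0000 → 0.0000 [wait]  ⇒ S*(2)=-
t_1: node(1,0) S=104.6907 payoff=0.0000 vs cont=10.9372 → 10.9372 [wait]  node(1,1) S=144.9817 payoff=0.0000 vs cont=1.9615 → 1.9615 [wait]  ⇒ S*(1)=-
t_0: node(0,0) S=123.2000 payoff=0.0000 vs cont=6.6649 → 6.6649 [wait]  ⇒ S*(0)=-

price = 6.6649
boundary = - - - 75.5967
tree:
6.6649
10.9372 1.9615
17.4839 3.7364 0.0000
26.9233 7.1174 0.0000 0.0000
38.2808 13.5578 0.0000 0.0000 0.0000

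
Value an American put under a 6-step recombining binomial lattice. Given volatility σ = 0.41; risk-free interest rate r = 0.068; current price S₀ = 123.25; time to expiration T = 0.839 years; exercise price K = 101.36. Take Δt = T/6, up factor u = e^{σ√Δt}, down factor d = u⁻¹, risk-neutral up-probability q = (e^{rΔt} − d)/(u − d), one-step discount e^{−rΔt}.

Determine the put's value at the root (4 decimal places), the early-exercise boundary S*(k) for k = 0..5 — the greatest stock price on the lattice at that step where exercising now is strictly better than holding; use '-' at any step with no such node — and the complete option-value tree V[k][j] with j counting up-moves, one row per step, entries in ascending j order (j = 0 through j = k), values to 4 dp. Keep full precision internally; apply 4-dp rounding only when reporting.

Δt=0.13983, u=1.16569, d=0.85786, q=0.49278, disc=e^(-rΔt)=0.99054
k=6 terminal: V=max(K-S,0) → 52.2376 34.6104 10.6578 0.0000 0.0000 0.0000 0.0000
k=5: j=0 S=57.2617 intr=44.0983 cont=43.1391 V=44.0983[EX]; j=1 S=77.8096 intr=23.5504 cont=22.5912 V=23.5504[EX]; j=2 S=105.7310 intr=0.0000 cont=5.3547 V=5.3547[hold]; j=3 S=143.6718 intr=0.0000 cont=0.0000 V=0.0000[hold]; j=4 S=195.2273 intr=0.0000 cont=0.0000 V=0.0000[hold]; j=5 S=265.2832 intr=0.0000 cont=0.0000 V=0.0000[hold]  S*(5)=77.8096
k=4: j=0 S=66.7496 intr=34.6104 cont=33.6512 V=34.6104[EX]; j=1 S=90.7022 intr=10.6578 cont=14.4459 V=14.4459[hold]; j=2 S=123.2500 intr=0.0000 cont=2.6903 V=2.6903[hold]; j=3 S=167.4773 intr=0.0000 cont=0.0000 V=0.0000[hold]; j=4 S=227.5753 intr=0.0000 cont=0.0000 V=0.0000[hold]  S*(4)=66.7496
k=3: j=0 S=77.8096 intr=23.5504 cont=24.4402 V=24.4402[hold]; j=1 S=105.7310 intr=0.0000 cont=8.5710 V=8.5710[hold]; j=2 S=143.6718 intr=0.0000 cont=1.3516 V=1.3516[hold]; j=3 S=195.2273 intr=0.0000 cont=0.0000 V=0.0000[hold]  S*(3)=-
k=2: j=0 S=90.7022 intr=10.6578 cont=16.4629 V=16.4629[hold]; j=1 S=123.2500 intr=0.0000 cont=4.9660 V=4.9660[hold]; j=2 S=167.4773 intr=0.0000 cont=0.6791 V=0.6791[hold]  S*(2)=-
k=1: j=0 S=105.7310 intr=0.0000 cont=10.6952 V=10.6952[hold]; j=1 S=143.6718 intr=0.0000 cont=2.8265 V=2.8265[hold]  S*(1)=-
k=0: j=0 S=123.2500 intr=0.0000 cont=6.7531 V=6.7531[hold]  S*(0)=-

price = 6.7531
boundary = - - - - 66.7496 77.8096
tree:
6.7531
10.6952 2.8265
16.4629 4.9660 0.6791
24.4402 8.5710 1.3516 0.0000
34.6104 14.4459 2.6903 0.0000 0.0000
44.0983 23.5504 5.3547 0.0000 0.0000 0.0000
52.2376 34.6104 10.6578 0.0000 0.0000 0.0000 0.0000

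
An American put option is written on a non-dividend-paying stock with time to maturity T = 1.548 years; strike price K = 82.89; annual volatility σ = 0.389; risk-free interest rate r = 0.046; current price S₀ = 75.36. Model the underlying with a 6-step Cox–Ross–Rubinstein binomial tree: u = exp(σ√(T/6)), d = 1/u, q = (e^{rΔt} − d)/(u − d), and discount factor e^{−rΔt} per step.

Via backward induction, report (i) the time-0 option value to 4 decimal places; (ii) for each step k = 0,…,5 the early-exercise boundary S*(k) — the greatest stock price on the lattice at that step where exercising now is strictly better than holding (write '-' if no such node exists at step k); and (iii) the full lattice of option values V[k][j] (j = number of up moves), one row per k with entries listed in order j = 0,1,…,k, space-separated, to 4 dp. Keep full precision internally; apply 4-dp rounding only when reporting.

price = 16.7727
boundary = - - 50.7596 41.6589 50.7596 61.8486
tree:
16.7727
23.6434 9.7690
32.1304 15.0650 4.2921
41.2311 22.4874 7.4232 1.0172
48.7002 32.1304 12.6319 1.9824 0.0000
54.8302 41.2311 21.0414 3.8636 0.0000 0.0000
59.8611 48.7002 32.1304 7.5300 0.0000 0.0000 0.0000

params: Δt=0.25800 u=1.21846 d=0.82071 q=0.48078 e^(-rΔt)=0.98820
t_6 payoffs: 59.8611 48.7002 32.1304 7.5300 0.0000 0.0000 0.0000
t_5: node(5,0) S=28.0598 payoff=54.8302 vs cont=53.8522 → 54.8302 [stop]  node(5,1) S=41.6589 payoff=41.2311 vs cont=40.2532 → 41.2311 [stop]  node(5,2) S=61.8486 payoff=21.0414 vs cont=20.0635 → 21.0414 [stop]  node(5,3) S=91.8231 payoff=0.0000 vs cont=3.8636 → 3.8636 [wait]  node(5,4) S=136.3246 payoff=0.0000 vs cont=0.0000 → 0.0000 [wait]  node(5,5) S=202.3936 payoff=0.0000 vs cont=0.0000 → 0.0000 [wait]  ⇒ S*(5)=61.8486
t_4: node(4,0) S=34.1898 payoff=48.7002 vs cont=47.7223 → 48.7002 [stop]  node(4,1) S=50.7596 payoff=32.1304 vs cont=31.1524 → 32.1304 [stop]  node(4,2) S=75.3600 payoff=7.5300 vs cont=12.6319 → 12.6319 [wait]  node(4,3) S=111.8828 payoff=0.0000 vs cont=1.9824 → 1.9824 [wait]  node(4,4) S=166.1061 payoff=0.0000 vs cont=0.0000 → 0.0000 [wait]  ⇒ S*(4)=50.7596
t_3: node(3,0) S=41.6589 payoff=41.2311 vs cont=40.2532 → 41.2311 [stop]  node(3,1) S=61.8486 payoff=21.0414 vs cont=22.4874 → 22.4874 [wait]  node(3,2) S=91.8231 payoff=0.0000 vs cont=7.4232 → 7.4232 [wait]  node(3,3) S=136.3246 payoff=0.0000 vs cont=1.0172 → 1.0172 [wait]  ⇒ S*(3)=41.6589
t_2: node(2,0) S=50.7596 payoff=32.1304 vs cont=31.8394 → 32.1304 [stop]  node(2,1) S=75.3600 payoff=7.5300 vs cont=15.0650 → 15.0650 [wait]  node(2,2) S=111.8828 payoff=0.0000 vs cont=4.2921 → 4.2921 [wait]  ⇒ S*(2)=50.7596
t_1: node(1,0) S=61.8486 payoff=21.0414 vs cont=23.6434 → 23.6434 [wait]  node(1,1) S=91.8231 payoff=0.0000 vs cont=9.7690 → 9.7690 [wait]  ⇒ S*(1)=-
t_0: node(0,0) S=75.3600 payoff=7.5300 vs cont=16.7727 → 16.7727 [wait]  ⇒ S*(0)=-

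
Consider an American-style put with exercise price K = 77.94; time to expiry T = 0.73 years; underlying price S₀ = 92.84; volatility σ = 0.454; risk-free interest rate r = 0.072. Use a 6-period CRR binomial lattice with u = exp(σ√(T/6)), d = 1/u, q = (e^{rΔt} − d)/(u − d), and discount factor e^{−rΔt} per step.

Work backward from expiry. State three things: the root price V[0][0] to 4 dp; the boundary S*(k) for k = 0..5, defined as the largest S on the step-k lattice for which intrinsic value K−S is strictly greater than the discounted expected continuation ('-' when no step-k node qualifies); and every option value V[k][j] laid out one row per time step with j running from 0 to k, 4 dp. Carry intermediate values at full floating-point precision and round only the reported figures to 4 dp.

price = 6.0906
boundary = - - - - 49.2763 57.7314
tree:
6.0906
9.4664 2.6608
14.2770 4.5931 0.6828
20.7290 7.7692 1.3457 0.0000
28.6637 12.7829 2.6522 0.0000 0.0000
35.8805 20.2086 5.2273 0.0000 0.0000 0.0000
42.0404 28.6637 10.3026 0.0000 0.0000 0.0000 0.0000

params: Δt=0.12167 u=1.17159 d=0.85354 q=0.48816 e^(-rΔt)=0.99128
t_6 payoffs: 42.0404 28.6637 10.3026 0.0000 0.0000 0.0000 0.0000
t_5: node(5,0) S=42.0595 payoff=35.8805 vs cont=35.2008 → 35.8805 [stop]  node(5,1) S=57.7314 payoff=20.2086 vs cont=19.5288 → 20.2086 [stop]  node(5,2) S=79.2430 payoff=0.0000 vs cont=5.2273 → 5.2273 [wait]  node(5,3) S=108.7701 payoff=0.0000 vs cont=0.0000 → 0.0000 [wait]  node(5,4) S=149.2994 payoff=0.0000 vs cont=0.0000 → 0.0000 [wait]  node(5,5) S=204.9304 payoff=0.0000 vs cont=0.0000 → 0.0000 [wait]  ⇒ S*(5)=57.7314
t_4: node(4,0) S=49.2763 payoff=28.6637 vs cont=27.9839 → 28.6637 [stop]  node(4,1) S=67.6374 payoff=10.3026 vs cont=12.7829 → 12.7829 [wait]  node(4,2) S=92.8400 payoff=0.0000 vs cont=2.6522 → 2.6522 [wait]  node(4,3) S=127.4335 payoff=0.0000 vs cont=0.0000 → 0.0000 [wait]  node(4,4) S=174.9171 payoff=0.0000 vs cont=0.0000 → 0.0000 [wait]  ⇒ S*(4)=49.2763
t_3: node(3,0) S=57.7314 payoff=20.2086 vs cont=20.7290 → 20.7290 [wait]  node(3,1) S=79.2430 payoff=0.0000 vs cont=7.7692 → 7.7692 [wait]  node(3,2) S=108.7701 payoff=0.0000 vs cont=1.3457 → 1.3457 [wait]  node(3,3) S=149.2994 payoff=0.0000 vs cont=0.0000 → 0.0000 [wait]  ⇒ S*(3)=-
t_2: node(2,0) S=67.6374 payoff=10.3026 vs cont=14.2770 → 14.2770 [wait]  node(2,1) S=92.8400 payoff=0.0000 vs cont=4.5931 → 4.5931 [wait]  node(2,2) S=127.4335 payoff=0.0000 vs cont=0.6828 → 0.6828 [wait]  ⇒ S*(2)=-
t_1: node(1,0) S=79.2430 payoff=0.0000 vs cont=9.4664 → 9.4664 [wait]  node(1,1) S=108.7701 payoff=0.0000 vs cont=2.6608 → 2.6608 [wait]  ⇒ S*(1)=-
t_0: node(0,0) S=92.8400 payoff=0.0000 vs cont=6.0906 → 6.0906 [wait]  ⇒ S*(0)=-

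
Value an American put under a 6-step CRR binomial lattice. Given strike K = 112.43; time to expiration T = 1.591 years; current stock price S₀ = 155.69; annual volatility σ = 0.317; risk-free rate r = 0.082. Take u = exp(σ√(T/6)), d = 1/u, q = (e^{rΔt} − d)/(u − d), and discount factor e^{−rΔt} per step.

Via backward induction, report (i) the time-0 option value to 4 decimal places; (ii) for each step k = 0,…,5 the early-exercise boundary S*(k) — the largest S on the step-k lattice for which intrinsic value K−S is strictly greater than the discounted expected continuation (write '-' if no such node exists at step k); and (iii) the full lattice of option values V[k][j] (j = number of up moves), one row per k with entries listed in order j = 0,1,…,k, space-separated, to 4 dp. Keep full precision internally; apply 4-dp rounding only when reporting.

Δt=0.26517  u=1.17732  d=0.84939  q=0.52631  discount=0.97849
step 6 (expiry): payoffs max(K−S,0) = 53.9640 31.3920 0.1054 0.0000 0.0000 0.0000 0.0000
step 5: (k=5,j=0): S=68.8329, (K−S)⁺=43.5971, hold=41.1789 ⇒ V=43.5971 exercise | (k=5,j=1): S=95.4074, (K−S)⁺=17.0226, hold=14.6044 ⇒ V=17.0226 exercise | (k=5,j=2): S=132.2415, (K−S)⁺=0.0000, hold=0.0489 ⇒ V=0.0489 continue | (k=5,j=3): S=183.2963, (K−S)⁺=0.0000, hold=0.0000 ⇒ V=0.0000 continue | (k=5,j=4): S=254.0619, (K−S)⁺=0.0000, hold=0.0000 ⇒ V=0.0000 continue | (k=5,j=5): S=352.1482, (K−S)⁺=0.0000, hold=0.0000 ⇒ V=0.0000 continue  boundary S*=95.4074
step 4: (k=4,j=0): S=81.0380, (K−S)⁺=31.3920, hold=28.9737 ⇒ V=31.3920 exercise | (k=4,j=1): S=112.3246, (K−S)⁺=0.1054, hold=7.9151 ⇒ V=7.9151 continue | (k=4,j=2): S=155.6900, (K−S)⁺=0.0000, hold=0.0226 ⇒ V=0.0226 continue | (k=4,j=3): S=215.7976, (K−S)⁺=0.0000, hold=0.0000 ⇒ V=0.0000 continue | (k=4,j=4): S=299.1111, (K−S)⁺=0.0000, hold=0.0000 ⇒ V=0.0000 continue  boundary S*=81.0380
step 3: (k=3,j=0): S=95.4074, (K−S)⁺=17.0226, hold=18.6263 ⇒ V=18.6263 continue | (k=3,j=1): S=132.2415, (K−S)⁺=0.0000, hold=3.6803 ⇒ V=3.6803 continue | (k=3,j=2): S=183.2963, (K−S)⁺=0.0000, hold=0.0105 ⇒ V=0.0105 continue | (k=3,j=3): S=254.0619, (K−S)⁺=0.0000, hold=0.0000 ⇒ V=0.0000 continue  boundary S*=-
step 2: (k=2,j=0): S=112.3246, (K−S)⁺=0.1054, hold=10.5286 ⇒ V=10.5286 continue | (k=2,j=1): S=155.6900, (K−S)⁺=0.0000, hold=1.7112 ⇒ V=1.7112 continue | (k=2,j=2): S=215.7976, (K−S)⁺=0.0000, hold=0.0049 ⇒ V=0.0049 continue  boundary S*=-
step 1: (k=1,j=0): S=132.2415, (K−S)⁺=0.0000, hold=5.7612 ⇒ V=5.7612 continue | (k=1,j=1): S=183.2963, (K−S)⁺=0.0000, hold=0.7956 ⇒ V=0.7956 continue  boundary S*=-
step 0: (k=0,j=0): S=155.6900, (K−S)⁺=0.0000, hold=3.0801 ⇒ V=3.0801 continue  boundary S*=-

price = 3.0801
boundary = - - - - 81.0380 95.4074
tree:
3.0801
5.7612 0.7956
10.5286 1.7112 0.0049
18.6263 3.6803 0.0105 0.0000
31.3920 7.9151 0.0226 0.0000 0.0000
43.5971 17.0226 0.0489 0.0000 0.0000 0.0000
53.9640 31.3920 0.1054 0.0000 0.0000 0.0000 0.0000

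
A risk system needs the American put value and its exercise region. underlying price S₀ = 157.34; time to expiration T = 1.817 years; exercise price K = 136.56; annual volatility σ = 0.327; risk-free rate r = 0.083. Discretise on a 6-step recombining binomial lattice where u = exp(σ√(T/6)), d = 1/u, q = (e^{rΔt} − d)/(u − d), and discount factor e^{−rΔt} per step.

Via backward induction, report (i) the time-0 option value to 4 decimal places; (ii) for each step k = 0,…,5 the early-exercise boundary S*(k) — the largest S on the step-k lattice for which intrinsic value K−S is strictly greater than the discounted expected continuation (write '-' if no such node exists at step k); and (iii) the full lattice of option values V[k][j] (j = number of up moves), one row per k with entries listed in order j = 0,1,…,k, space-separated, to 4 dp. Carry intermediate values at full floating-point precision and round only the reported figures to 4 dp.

price = 10.5082
boundary = - - - 91.7036 76.6012 91.7036
tree:
10.5082
17.6439 4.5733
28.6902 8.5235 1.2278
44.8564 15.4814 2.6532 0.0000
59.9588 27.1064 5.7337 0.0000 0.0000
72.5740 44.8564 12.3906 0.0000 0.0000 0.0000
83.1117 59.9588 26.7764 0.0000 0.0000 0.0000 0.0000

params: Δt=0.30283 u=1.19716 d=0.83531 q=0.52548 e^(-rΔt)=0.97518
t_6 payoffs: 83.1117 59.9588 26.7764 0.0000 0.0000 0.0000 0.0000
t_5: node(5,0) S=63.9860 payoff=72.5740 vs cont=69.1844 → 72.5740 [stop]  node(5,1) S=91.7036 payoff=44.8564 vs cont=41.4667 → 44.8564 [stop]  node(5,2) S=131.4281 payoff=5.1319 vs cont=12.3906 → 12.3906 [wait]  node(5,3) S=188.3606 payoff=0.0000 vs cont=0.0000 → 0.0000 [wait]  node(5,4) S=269.9553 payoff=0.0000 vs cont=0.0000 → 0.0000 [wait]  node(5,5) S=386.8954 payoff=0.0000 vs cont=0.0000 → 0.0000 [wait]  ⇒ S*(5)=91.7036
t_4: node(4,0) S=76.6012 payoff=59.9588 vs cont=56.5691 → 59.9588 [stop]  node(4,1) S=109.7836 payoff=26.7764 vs cont=27.1064 → 27.1064 [wait]  node(4,2) S=157.3400 payoff=0.0000 vs cont=5.7337 → 5.7337 [wait]  node(4,3) S=225.4971 payoff=0.0000 vs cont=0.0000 → 0.0000 [wait]  node(4,4) S=323.1787 payoff=0.0000 vs cont=0.0000 → 0.0000 [wait]  ⇒ S*(4)=76.6012
t_3: node(3,0) S=91.7036 payoff=44.8564 vs cont=41.6358 → 44.8564 [stop]  node(3,1) S=131.4281 payoff=5.1319 vs cont=15.4814 → 15.4814 [wait]  node(3,2) S=188.3606 payoff=0.0000 vs cont=2.6532 → 2.6532 [wait]  node(3,3) S=269.9553 payoff=0.0000 vs cont=0.0000 → 0.0000 [wait]  ⇒ S*(3)=91.7036
t_2: node(2,0) S=109.7836 payoff=26.7764 vs cont=28.6902 → 28.6902 [wait]  node(2,1) S=157.3400 payoff=0.0000 vs cont=8.5235 → 8.5235 [wait]  node(2,2) S=225.4971 payoff=0.0000 vs cont=1.2278 → 1.2278 [wait]  ⇒ S*(2)=-
t_1: node(1,0) S=131.4281 payoff=5.1319 vs cont=17.6439 → 17.6439 [wait]  node(1,1) S=188.3606 payoff=0.0000 vs cont=4.5733 → 4.5733 [wait]  ⇒ S*(1)=-
t_0: node(0,0) S=157.3400 payoff=0.0000 vs cont=10.5082 → 10.5082 [wait]  ⇒ S*(0)=-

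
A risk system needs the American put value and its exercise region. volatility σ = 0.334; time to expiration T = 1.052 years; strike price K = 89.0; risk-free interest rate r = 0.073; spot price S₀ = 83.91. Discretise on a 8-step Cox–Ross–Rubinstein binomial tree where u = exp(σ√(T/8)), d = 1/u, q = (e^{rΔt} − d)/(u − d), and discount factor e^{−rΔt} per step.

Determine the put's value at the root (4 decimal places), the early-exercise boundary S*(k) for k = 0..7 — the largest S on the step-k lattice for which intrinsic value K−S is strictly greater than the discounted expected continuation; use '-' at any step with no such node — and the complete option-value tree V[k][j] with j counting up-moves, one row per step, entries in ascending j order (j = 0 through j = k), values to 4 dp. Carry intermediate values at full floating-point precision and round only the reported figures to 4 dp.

Δt=0.13150, u=1.12876, d=0.88593, q=0.50948, disc=e^(-rΔt)=0.99045
k=8 terminal: V=max(K-S,0) → 57.1576 48.4297 37.3096 23.1415 5.0900 0.0000 0.0000 0.0000 0.0000
k=7: j=0 S=35.9424 intr=53.0576 cont=52.2073 V=53.0576[EX]; j=1 S=45.7940 intr=43.2060 cont=42.3557 V=43.2060[EX]; j=2 S=58.3460 intr=30.6540 cont=29.8038 V=30.6540[EX]; j=3 S=74.3383 intr=14.6617 cont=13.8114 V=14.6617[EX]; j=4 S=94.7141 intr=0.0000 cont=2.4729 V=2.4729[hold]; j=5 S=120.6748 intr=0.0000 cont=0.0000 V=0.0000[hold]; j=6 S=153.7512 intr=0.0000 cont=0.0000 V=0.0000[hold]; j=7 S=195.8937 intr=0.0000 cont=0.0000 V=0.0000[hold]  S*(7)=74.3383
k=6: j=0 S=40.5703 intr=48.4297 cont=47.5795 V=48.4297[EX]; j=1 S=51.6904 intr=37.3096 cont=36.4593 V=37.3096[EX]; j=2 S=65.8585 intr=23.1415 cont=22.2912 V=23.1415[EX]; j=3 S=83.9100 intr=5.0900 cont=8.3710 V=8.3710[hold]; j=4 S=106.9093 intr=0.0000 cont=1.2014 V=1.2014[hold]; j=5 S=136.2127 intr=0.0000 cont=0.0000 V=0.0000[hold]; j=6 S=173.5479 intr=0.0000 cont=0.0000 V=0.0000[hold]  S*(6)=65.8585
k=5: j=0 S=45.7940 intr=43.2060 cont=42.3557 V=43.2060[EX]; j=1 S=58.3460 intr=30.6540 cont=29.8038 V=30.6540[EX]; j=2 S=74.3383 intr=14.6617 cont=15.4670 V=15.4670[hold]; j=3 S=94.7141 intr=0.0000 cont=4.6732 V=4.6732[hold]; j=4 S=120.6748 intr=0.0000 cont=0.5837 V=0.5837[hold]; j=5 S=153.7512 intr=0.0000 cont=0.0000 V=0.0000[hold]  S*(5)=58.3460
k=4: j=0 S=51.6904 intr=37.3096 cont=36.4593 V=37.3096[EX]; j=1 S=65.8585 intr=23.1415 cont=22.6976 V=23.1415[EX]; j=2 S=83.9100 intr=5.0900 cont=9.8726 V=9.8726[hold]; j=3 S=106.9093 intr=0.0000 cont=2.5649 V=2.5649[hold]; j=4 S=136.2127 intr=0.0000 cont=0.2836 V=0.2836[hold]  S*(4)=65.8585
k=3: j=0 S=58.3460 intr=30.6540 cont=29.8038 V=30.6540[EX]; j=1 S=74.3383 intr=14.6617 cont=16.2247 V=16.2247[hold]; j=2 S=94.7141 intr=0.0000 cont=6.0907 V=6.0907[hold]; j=3 S=120.6748 intr=0.0000 cont=1.3892 V=1.3892[hold]  S*(3)=58.3460
k=2: j=0 S=65.8585 intr=23.1415 cont=23.0800 V=23.1415[EX]; j=1 S=83.9100 intr=5.0900 cont=10.9560 V=10.9560[hold]; j=2 S=106.9093 intr=0.0000 cont=3.6601 V=3.6601[hold]  S*(2)=65.8585
k=1: j=0 S=74.3383 intr=14.6617 cont=16.7715 V=16.7715[hold]; j=1 S=94.7141 intr=0.0000 cont=7.1697 V=7.1697[hold]  S*(1)=-
k=0: j=0 S=83.9100 intr=5.0900 cont=11.7661 V=11.7661[hold]  S*(0)=-

price = 11.7661
boundary = - - 65.8585 58.3460 65.8585 58.3460 65.8585 74.3383
tree:
11.7661
16.7715 7.1697
23.1415 10.9560 3.6601
30.6540 16.2247 6.0907 1.3892
37.3096 23.1415 9.8726 2.5649 0.2836
43.2060 30.6540 15.4670 4.6732 0.5837 0.0000
48.4297 37.3096 23.1415 8.3710 1.2014 0.0000 0.0000
53.0576 43.2060 30.6540 14.6617 2.4729 0.0000 0.0000 0.0000
57.1576 48.4297 37.3096 23.1415 5.0900 0.0000 0.0000 0.0000 0.0000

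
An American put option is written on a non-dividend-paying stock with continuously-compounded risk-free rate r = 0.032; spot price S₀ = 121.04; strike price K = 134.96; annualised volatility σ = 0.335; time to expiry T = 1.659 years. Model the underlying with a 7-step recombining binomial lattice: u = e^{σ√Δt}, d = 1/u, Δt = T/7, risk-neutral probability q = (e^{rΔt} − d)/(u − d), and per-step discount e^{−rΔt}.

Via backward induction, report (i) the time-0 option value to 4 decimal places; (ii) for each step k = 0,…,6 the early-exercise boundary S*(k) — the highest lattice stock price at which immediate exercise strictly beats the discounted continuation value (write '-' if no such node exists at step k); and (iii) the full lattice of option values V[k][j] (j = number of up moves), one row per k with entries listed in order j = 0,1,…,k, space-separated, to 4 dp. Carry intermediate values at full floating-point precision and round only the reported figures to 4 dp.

price = 25.9750
boundary = - - - 74.2071 87.3521 74.2071 87.3521
tree:
25.9750
35.8295 15.8177
47.6485 23.7213 7.5922
60.7529 34.3484 12.7000 2.2349
71.9197 47.6079 20.6721 4.3519 0.0000
81.4062 60.7529 32.3514 8.4744 0.0000 0.0000
89.4651 71.9197 47.6079 16.5022 0.0000 0.0000 0.0000
96.3113 81.4062 60.7529 32.1344 0.0000 0.0000 0.0000 0.0000

params: Δt=0.23700 u=1.17714 d=0.84952 q=0.48256 e^(-rΔt)=0.99244
t_7 payoffs: 96.3113 81.4062 60.7529 32.1344 0.0000 0.0000 0.0000 0.0000
t_6: node(6,0) S=45.4949 payoff=89.4651 vs cont=88.4455 → 89.4651 [stop]  node(6,1) S=63.0403 payoff=71.9197 vs cont=70.9001 → 71.9197 [stop]  node(6,2) S=87.3521 payoff=47.6079 vs cont=46.5882 → 47.6079 [stop]  node(6,3) S=121.0400 payoff=13.9200 vs cont=16.5022 → 16.5022 [wait]  node(6,4) S=167.7198 payoff=0.0000 vs cont=0.0000 → 0.0000 [wait]  node(6,5) S=232.4020 payoff=0.0000 vs cont=0.0000 → 0.0000 [wait]  node(6,6) S=322.0292 payoff=0.0000 vs cont=0.0000 → 0.0000 [wait]  ⇒ S*(6)=87.3521
t_5: node(5,0) S=53.5538 payoff=81.4062 vs cont=80.3865 → 81.4062 [stop]  node(5,1) S=74.2071 payoff=60.7529 vs cont=59.7332 → 60.7529 [stop]  node(5,2) S=102.8256 payoff=32.1344 vs cont=32.3514 → 32.3514 [wait]  node(5,3) S=142.4809 payoff=0.0000 vs cont=8.4744 → 8.4744 [wait]  node(5,4) S=197.4295 payoff=0.0000 vs cont=0.0000 → 0.0000 [wait]  node(5,5) S=273.5694 payoff=0.0000 vs cont=0.0000 → 0.0000 [wait]  ⇒ S*(5)=74.2071
t_4: node(4,0) S=63.0403 payoff=71.9197 vs cont=70.9001 → 71.9197 [stop]  node(4,1) S=87.3521 payoff=47.6079 vs cont=46.6921 → 47.6079 [stop]  node(4,2) S=121.0400 payoff=13.9200 vs cont=20.6721 → 20.6721 [wait]  node(4,3) S=167.7198 payoff=0.0000 vs cont=4.3519 → 4.3519 [wait]  node(4,4) S=232.4020 payoff=0.0000 vs cont=0.0000 → 0.0000 [wait]  ⇒ S*(4)=87.3521
t_3: node(3,0) S=74.2071 payoff=60.7529 vs cont=59.7332 → 60.7529 [stop]  node(3,1) S=102.8256 payoff=32.1344 vs cont=34.3484 → 34.3484 [wait]  node(3,2) S=142.4809 payoff=0.0000 vs cont=12.7000 → 12.7000 [wait]  node(3,3) S=197.4295 payoff=0.0000 vs cont=2.2349 → 2.2349 [wait]  ⇒ S*(3)=74.2071
t_2: node(2,0) S=87.3521 payoff=47.6079 vs cont=47.6485 → 47.6485 [wait]  node(2,1) S=121.0400 payoff=13.9200 vs cont=23.7213 → 23.7213 [wait]  node(2,2) S=167.7198 payoff=0.0000 vs cont=7.5922 → 7.5922 [wait]  ⇒ S*(2)=-
t_1: node(1,0) S=102.8256 payoff=32.1344 vs cont=35.8295 → 35.8295 [wait]  node(1,1) S=142.4809 payoff=0.0000 vs cont=15.8177 → 15.8177 [wait]  ⇒ S*(1)=-
t_0: node(0,0) S=121.0400 payoff=13.9200 vs cont=25.9750 → 25.9750 [wait]  ⇒ S*(0)=-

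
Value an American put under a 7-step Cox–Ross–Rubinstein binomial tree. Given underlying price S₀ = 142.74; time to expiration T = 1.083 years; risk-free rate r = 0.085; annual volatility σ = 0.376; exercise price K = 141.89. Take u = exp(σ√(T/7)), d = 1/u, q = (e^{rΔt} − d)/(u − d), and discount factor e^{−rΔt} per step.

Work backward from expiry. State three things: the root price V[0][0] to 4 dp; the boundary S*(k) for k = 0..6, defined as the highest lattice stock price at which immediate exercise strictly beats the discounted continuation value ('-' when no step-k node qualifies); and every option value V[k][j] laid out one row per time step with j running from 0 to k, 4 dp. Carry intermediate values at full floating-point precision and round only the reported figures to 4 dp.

price = 17.0283
boundary = - - - 91.5917 106.1905 91.5917 106.1905
tree:
17.0283
25.3008 9.4501
36.3612 15.2349 4.0868
50.2983 23.7941 7.3321 1.0464
62.8902 35.6995 12.8695 2.1535 0.0000
73.7509 50.2983 21.9163 4.4321 0.0000 0.0000
83.1186 62.8902 35.6995 9.1218 0.0000 0.0000 0.0000
91.1984 73.7509 50.2983 18.7736 0.0000 0.0000 0.0000 0.0000

params: Δt=0.15471 u=1.15939 d=0.86252 q=0.50768 e^(-rΔt)=0.98694
t_7 payoffs: 91.1984 73.7509 50.2983 18.7736 0.0000 0.0000 0.0000 0.0000
t_6: node(6,0) S=58.7714 payoff=83.1186 vs cont=81.2648 → 83.1186 [stop]  node(6,1) S=78.9998 payoff=62.8902 vs cont=61.0365 → 62.8902 [stop]  node(6,2) S=106.1905 payoff=35.6995 vs cont=33.8457 → 35.6995 [stop]  node(6,3) S=142.7400 payoff=0.0000 vs cont=9.1218 → 9.1218 [wait]  node(6,4) S=191.8693 payoff=0.0000 vs cont=0.0000 → 0.0000 [wait]  node(6,5) S=257.9083 payoff=0.0000 vs cont=0.0000 → 0.0000 [wait]  node(6,6) S=346.6771 payoff=0.0000 vs cont=0.0000 → 0.0000 [wait]  ⇒ S*(6)=106.1905
t_5: node(5,0) S=68.1391 payoff=73.7509 vs cont=71.8972 → 73.7509 [stop]  node(5,1) S=91.5917 payoff=50.2983 vs cont=48.4446 → 50.2983 [stop]  node(5,2) S=123.1164 payoff=18.7736 vs cont=21.9163 → 21.9163 [wait]  node(5,3) S=165.4915 payoff=0.0000 vs cont=4.4321 → 4.4321 [wait]  node(5,4) S=222.4516 payoff=0.0000 vs cont=0.0000 → 0.0000 [wait]  node(5,5) S=299.0166 payoff=0.0000 vs cont=0.0000 → 0.0000 [wait]  ⇒ S*(5)=91.5917
t_4: node(4,0) S=78.9998 payoff=62.8902 vs cont=61.0365 → 62.8902 [stop]  node(4,1) S=106.1905 payoff=35.6995 vs cont=35.4203 → 35.6995 [stop]  node(4,2) S=142.7400 payoff=0.0000 vs cont=12.8695 → 12.8695 [wait]  node(4,3) S=191.8693 payoff=0.0000 vs cont=2.1535 → 2.1535 [wait]  node(4,4) S=257.9083 payoff=0.0000 vs cont=0.0000 → 0.0000 [wait]  ⇒ S*(4)=106.1905
t_3: node(3,0) S=91.5917 payoff=50.2983 vs cont=48.4446 → 50.2983 [stop]  node(3,1) S=123.1164 payoff=18.7736 vs cont=23.7941 → 23.7941 [wait]  node(3,2) S=165.4915 payoff=0.0000 vs cont=7.3321 → 7.3321 [wait]  node(3,3) S=222.4516 payoff=0.0000 vs cont=1.0464 → 1.0464 [wait]  ⇒ S*(3)=91.5917
t_2: node(2,0) S=106.1905 payoff=35.6995 vs cont=36.3612 → 36.3612 [wait]  node(2,1) S=142.7400 payoff=0.0000 vs cont=15.2349 → 15.2349 [wait]  node(2,2) S=191.8693 payoff=0.0000 vs cont=4.0868 → 4.0868 [wait]  ⇒ S*(2)=-
t_1: node(1,0) S=123.1164 payoff=18.7736 vs cont=25.3008 → 25.3008 [wait]  node(1,1) S=165.4915 payoff=0.0000 vs cont=9.4501 → 9.4501 [wait]  ⇒ S*(1)=-
t_0: node(0,0) S=142.7400 payoff=0.0000 vs cont=17.0283 → 17.0283 [wait]  ⇒ S*(0)=-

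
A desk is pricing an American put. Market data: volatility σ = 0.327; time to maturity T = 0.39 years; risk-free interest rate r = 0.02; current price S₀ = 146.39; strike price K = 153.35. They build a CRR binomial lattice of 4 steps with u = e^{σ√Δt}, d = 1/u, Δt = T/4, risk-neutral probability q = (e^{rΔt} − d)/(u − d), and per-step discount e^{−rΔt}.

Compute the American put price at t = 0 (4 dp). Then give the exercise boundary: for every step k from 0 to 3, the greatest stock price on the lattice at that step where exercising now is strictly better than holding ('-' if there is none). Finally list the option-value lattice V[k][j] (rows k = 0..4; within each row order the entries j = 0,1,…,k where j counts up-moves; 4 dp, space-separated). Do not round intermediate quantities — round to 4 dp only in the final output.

Δt=0.09750  u=1.10750  d=0.90293  q=0.48404  discount=0.99805
step 4 (expiry): payoffs max(K−S,0) = 56.0449 33.9997 6.9600 0.0000 0.0000
step 3: (k=3,j=0): S=107.7655, (K−S)⁺=45.5845, hold=45.2858 ⇒ V=45.5845 exercise | (k=3,j=1): S=132.1805, (K−S)⁺=21.1695, hold=20.8707 ⇒ V=21.1695 exercise | (k=3,j=2): S=162.1270, (K−S)⁺=0.0000, hold=3.5841 ⇒ V=3.5841 continue | (k=3,j=3): S=198.8581, (K−S)⁺=0.0000, hold=0.0000 ⇒ V=0.0000 continue  boundary S*=132.1805
step 2: (k=2,j=0): S=119.3503, (K−S)⁺=33.9997, hold=33.7010 ⇒ V=33.9997 exercise | (k=2,j=1): S=146.3900, (K−S)⁺=6.9600, hold=12.6328 ⇒ V=12.6328 continue | (k=2,j=2): S=179.5557, (K−S)⁺=0.0000, hold=1.8457 ⇒ V=1.8457 continue  boundary S*=119.3503
step 1: (k=1,j=0): S=132.1805, (K−S)⁺=21.1695, hold=23.6113 ⇒ V=23.6113 continue | (k=1,j=1): S=162.1270, (K−S)⁺=0.0000, hold=7.3970 ⇒ V=7.3970 continue  boundary S*=-
step 0: (k=0,j=0): S=146.3900, (K−S)⁺=6.9600, hold=15.7322 ⇒ V=15.7322 continue  boundary S*=-

price = 15.7322
boundary = - - 119.3503 132.1805
tree:
15.7322
23.6113 7.3970
33.9997 12.6328 1.8457
45.5845 21.1695 3.5841 0.0000
56.0449 33.9997 6.9600 0.0000 0.0000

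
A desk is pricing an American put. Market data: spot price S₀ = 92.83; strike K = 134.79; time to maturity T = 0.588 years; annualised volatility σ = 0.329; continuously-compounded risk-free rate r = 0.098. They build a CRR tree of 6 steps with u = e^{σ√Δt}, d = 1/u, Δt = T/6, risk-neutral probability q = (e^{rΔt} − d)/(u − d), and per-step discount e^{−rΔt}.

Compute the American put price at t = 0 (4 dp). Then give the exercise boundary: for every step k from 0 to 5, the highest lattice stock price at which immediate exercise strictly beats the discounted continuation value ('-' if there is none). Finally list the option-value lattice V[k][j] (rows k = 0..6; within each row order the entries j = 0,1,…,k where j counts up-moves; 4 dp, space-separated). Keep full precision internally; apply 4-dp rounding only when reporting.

price = 41.9600
boundary = 92.8300 102.9006 92.8300 102.9006 114.0636 102.9006
tree:
41.9600
51.0450 31.8894
59.2409 41.9600 21.4439
66.6346 51.0450 31.8894 12.2392
73.3048 59.2409 41.9600 20.7264 4.6642
79.3222 66.6346 51.0450 31.8894 9.8322 0.0000
84.7506 73.3048 59.2409 41.9600 20.7264 0.0000 0.0000

Δt=0.09800, u=1.10848, d=0.90213, q=0.52104, disc=e^(-rΔt)=0.99044
k=6 terminal: V=max(K-S,0) → 84.7506 73.3048 59.2409 41.9600 20.7264 0.0000 0.0000
k=5: j=0 S=55.4678 intr=79.3222 cont=78.0338 V=79.3222[EX]; j=1 S=68.1554 intr=66.6346 cont=65.3463 V=66.6346[EX]; j=2 S=83.7450 intr=51.0450 cont=49.7567 V=51.0450[EX]; j=3 S=102.9006 intr=31.8894 cont=30.6011 V=31.8894[EX]; j=4 S=126.4377 intr=8.3523 cont=9.8322 V=9.8322[hold]; j=5 S=155.3587 intr=0.0000 cont=0.0000 V=0.0000[hold]  S*(5)=102.9006
k=4: j=0 S=61.4852 intr=73.3048 cont=72.0165 V=73.3048[EX]; j=1 S=75.5491 intr=59.2409 cont=57.9525 V=59.2409[EX]; j=2 S=92.8300 intr=41.9600 cont=40.6717 V=41.9600[EX]; j=3 S=114.0636 intr=20.7264 cont=20.2018 V=20.7264[EX]; j=4 S=140.1542 intr=0.0000 cont=4.6642 V=4.6642[hold]  S*(4)=114.0636
k=3: j=0 S=68.1554 intr=66.6346 cont=65.3463 V=66.6346[EX]; j=1 S=83.7450 intr=51.0450 cont=49.7567 V=51.0450[EX]; j=2 S=102.9006 intr=31.8894 cont=30.6011 V=31.8894[EX]; j=3 S=126.4377 intr=8.3523 cont=12.2392 V=12.2392[hold]  S*(3)=102.9006
k=2: j=0 S=75.5491 intr=59.2409 cont=57.9525 V=59.2409[EX]; j=1 S=92.8300 intr=41.9600 cont=40.6717 V=41.9600[EX]; j=2 S=114.0636 intr=20.7264 cont=21.4439 V=21.4439[hold]  S*(2)=92.8300
k=1: j=0 S=83.7450 intr=51.0450 cont=49.7567 V=51.0450[EX]; j=1 S=102.9006 intr=31.8894 cont=30.9714 V=31.8894[EX]  S*(1)=102.9006
k=0: j=0 S=92.8300 intr=41.9600 cont=40.6717 V=41.9600[EX]  S*(0)=92.8300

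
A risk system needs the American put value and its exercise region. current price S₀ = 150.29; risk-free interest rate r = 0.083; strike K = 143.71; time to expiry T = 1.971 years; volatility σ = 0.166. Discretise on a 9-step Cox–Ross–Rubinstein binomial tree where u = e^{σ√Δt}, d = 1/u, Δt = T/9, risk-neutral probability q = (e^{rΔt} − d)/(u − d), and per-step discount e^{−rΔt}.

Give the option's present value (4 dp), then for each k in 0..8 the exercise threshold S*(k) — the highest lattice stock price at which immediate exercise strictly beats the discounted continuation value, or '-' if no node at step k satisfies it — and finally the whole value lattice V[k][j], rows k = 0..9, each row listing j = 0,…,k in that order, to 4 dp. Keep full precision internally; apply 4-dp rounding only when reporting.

Δt=0.21900  u=1.08078  d=0.92526  q=0.59853  discount=0.98199
step 9 (expiry): payoffs max(K−S,0) = 69.0150 56.4597 41.7941 24.6633 4.6531 0.0000 0.0000 0.0000 0.0000 0.0000
step 8: (k=8,j=0): S=80.7289, (K−S)⁺=62.9811, hold=60.3925 ⇒ V=62.9811 exercise | (k=8,j=1): S=94.2984, (K−S)⁺=49.4116, hold=46.8230 ⇒ V=49.4116 exercise | (k=8,j=2): S=110.1488, (K−S)⁺=33.5612, hold=30.9726 ⇒ V=33.5612 exercise | (k=8,j=3): S=128.6633, (K−S)⁺=15.0467, hold=12.4580 ⇒ V=15.0467 exercise | (k=8,j=4): S=150.2900, (K−S)⁺=0.0000, hold=1.8344 ⇒ V=1.8344 continue | (k=8,j=5): S=175.5518, (K−S)⁺=0.0000, hold=0.0000 ⇒ V=0.0000 continue | (k=8,j=6): S=205.0598, (K−S)⁺=0.0000, hold=0.0000 ⇒ V=0.0000 continue | (k=8,j=7): S=239.5277, (K−S)⁺=0.0000, hold=0.0000 ⇒ V=0.0000 continue | (k=8,j=8): S=279.7893, (K−S)⁺=0.0000, hold=0.0000 ⇒ V=0.0000 continue  boundary S*=128.6633
step 7: (k=7,j=0): S=87.2503, (K−S)⁺=56.4597, hold=53.8711 ⇒ V=56.4597 exercise | (k=7,j=1): S=101.9159, (K−S)⁺=41.7941, hold=39.2055 ⇒ V=41.7941 exercise | (k=7,j=2): S=119.0467, (K−S)⁺=24.6633, hold=22.0747 ⇒ V=24.6633 exercise | (k=7,j=3): S=139.0569, (K−S)⁺=4.6531, hold=7.0101 ⇒ V=7.0101 continue | (k=7,j=4): S=162.4305, (K−S)⁺=0.0000, hold=0.7232 ⇒ V=0.7232 continue | (k=7,j=5): S=189.7330, (K−S)⁺=0.0000, hold=0.0000 ⇒ V=0.0000 continue | (k=7,j=6): S=221.6247, (K−S)⁺=0.0000, hold=0.0000 ⇒ V=0.0000 continue | (k=7,j=7): S=258.8770, (K−S)⁺=0.0000, hold=0.0000 ⇒ V=0.0000 continue  boundary S*=119.0467
step 6: (k=6,j=0): S=94.2984, (K−S)⁺=49.4116, hold=46.8230 ⇒ V=49.4116 exercise | (k=6,j=1): S=110.1488, (K−S)⁺=33.5612, hold=30.9726 ⇒ V=33.5612 exercise | (k=6,j=2): S=128.6633, (K−S)⁺=15.0467, hold=13.8434 ⇒ V=15.0467 exercise | (k=6,j=3): S=150.2900, (K−S)⁺=0.0000, hold=3.1887 ⇒ V=3.1887 continue | (k=6,j=4): S=175.5518, (K−S)⁺=0.0000, hold=0.2851 ⇒ V=0.2851 continue | (k=6,j=5): S=205.0598, (K−S)⁺=0.0000, hold=0.0000 ⇒ V=0.0000 continue | (k=6,j=6): S=239.5277, (K−S)⁺=0.0000, hold=0.0000 ⇒ V=0.0000 continue  boundary S*=128.6633
step 5: (k=5,j=0): S=101.9159, (K−S)⁺=41.7941, hold=39.2055 ⇒ V=41.7941 exercise | (k=5,j=1): S=119.0467, (K−S)⁺=24.6633, hold=22.0747 ⇒ V=24.6633 exercise | (k=5,j=2): S=139.0569, (K−S)⁺=4.6531, hold=7.8061 ⇒ V=7.8061 continue | (k=5,j=3): S=162.4305, (K−S)⁺=0.0000, hold=1.4247 ⇒ V=1.4247 continue | (k=5,j=4): S=189.7330, (K−S)⁺=0.0000, hold=0.1124 ⇒ V=0.1124 continue | (k=5,j=5): S=221.6247, (K−S)⁺=0.0000, hold=0.0000 ⇒ V=0.0000 continue  boundary S*=119.0467
step 4: (k=4,j=0): S=110.1488, (K−S)⁺=33.5612, hold=30.9726 ⇒ V=33.5612 exercise | (k=4,j=1): S=128.6633, (K−S)⁺=15.0467, hold=14.3112 ⇒ V=15.0467 exercise | (k=4,j=2): S=150.2900, (K−S)⁺=0.0000, hold=3.9148 ⇒ V=3.9148 continue | (k=4,j=3): S=175.5518, (K−S)⁺=0.0000, hold=0.6277 ⇒ V=0.6277 continue | (k=4,j=4): S=205.0598, (K−S)⁺=0.0000, hold=0.0443 ⇒ V=0.0443 continue  boundary S*=128.6633
step 3: (k=3,j=0): S=119.0467, (K−S)⁺=24.6633, hold=22.0747 ⇒ V=24.6633 exercise | (k=3,j=1): S=139.0569, (K−S)⁺=4.6531, hold=8.2328 ⇒ V=8.2328 continue | (k=3,j=2): S=162.4305, (K−S)⁺=0.0000, hold=1.9123 ⇒ V=1.9123 continue | (k=3,j=3): S=189.7330, (K−S)⁺=0.0000, hold=0.2735 ⇒ V=0.2735 continue  boundary S*=119.0467
step 2: (k=2,j=0): S=128.6633, (K−S)⁺=15.0467, hold=14.5620 ⇒ V=15.0467 exercise | (k=2,j=1): S=150.2900, (K−S)⁺=0.0000, hold=4.3696 ⇒ V=4.3696 continue | (k=2,j=2): S=175.5518, (K−S)⁺=0.0000, hold=0.9146 ⇒ V=0.9146 continue  boundary S*=128.6633
step 1: (k=1,j=0): S=139.0569, (K−S)⁺=4.6531, hold=8.5002 ⇒ V=8.5002 continue | (k=1,j=1): S=162.4305, (K−S)⁺=0.0000, hold=2.2602 ⇒ V=2.2602 continue  boundary S*=-
step 0: (k=0,j=0): S=150.2900, (K−S)⁺=0.0000, hold=4.6795 ⇒ V=4.6795 continue  boundary S*=-

price = 4.6795
boundary = - - 128.6633 119.0467 128.6633 119.0467 128.6633 119.0467 128.6633
tree:
4.6795
8.5002 2.2602
15.0467 4.3696 0.9146
24.6633 8.2328 1.9123 0.2735
33.5612 15.0467 3.9148 0.6277 0.0443
41.7941 24.6633 7.8061 1.4247 0.1124 0.0000
49.4116 33.5612 15.0467 3.1887 0.2851 0.0000 0.0000
56.4597 41.7941 24.6633 7.0101 0.7232 0.0000 0.0000 0.0000
62.9811 49.4116 33.5612 15.0467 1.8344 0.0000 0.0000 0.0000 0.0000
69.0150 56.4597 41.7941 24.6633 4.6531 0.0000 0.0000 0.0000 0.0000 0.0000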